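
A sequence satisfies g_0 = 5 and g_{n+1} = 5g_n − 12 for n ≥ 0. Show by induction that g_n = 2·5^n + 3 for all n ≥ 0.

Base case: g_0 = 5, and 2·5^0 + 3 = 2 + 3 = 5.
Assume g_r = 2·5^r + 3 for some r ≥ 0.
Then g_{r+1} = 5g_r − 12 = 5·(2·5^r + 3) − 12 = 10·5^r + 15 − 12 = 2·5^{r+1} + 3.
So the formula holds for r+1, and by induction g_n = 2·5^n + 3 for all n ≥ 0.

g_n = 2·5^n + 3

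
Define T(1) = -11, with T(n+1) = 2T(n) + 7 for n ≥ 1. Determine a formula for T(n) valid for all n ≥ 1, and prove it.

Claim: T(n) = -2^{n+1} − 7.

Base case: T(1) = -11, and -2^{1+1} − 7 = -4 − 7 = -11.
Assume T(m) = -2^{m+1} − 7 for some m ≥ 1.
Then T(m+1) = 2T(m) + 7 = 2·(-2^{m+1} − 7) + 7 = -2^{m+2} − 14 + 7 = -2^{m+2} − 7.
By induction, T(n) = -2^{n+1} − 7 for all n ≥ 1.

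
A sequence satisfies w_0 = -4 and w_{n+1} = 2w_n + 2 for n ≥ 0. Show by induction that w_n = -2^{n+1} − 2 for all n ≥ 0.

Base case: w_0 = -4, and -2^{0+1} − 2 = -2 − 2 = -4.
Assume w_r = -2^{r+1} − 2 for some r ≥ 0.
Then w_{r+1} = 2w_r + 2 = 2·(-2^{r+1} − 2) + 2 = -2^{r+2} − 4 + 2 = -2^{r+2} − 2.
Hence w_n = -2^{n+1} − 2 for every n ≥ 0, by induction.

w_n = -2^{n+1} − 2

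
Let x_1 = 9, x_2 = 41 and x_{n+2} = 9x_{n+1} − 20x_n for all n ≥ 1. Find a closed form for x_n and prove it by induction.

Claim: x_n = 4^n + 5^n.

Base cases: x_1 = 9 and 4^1 + 5^1 = 9; x_2 = 41 and 4^2 + 5^2 = 41.
Assume x_j = 4^j + 5^j for all 1 ≤ j ≤ m, where m ≥ 2.
Then x_{m+1} = 9x_m − 20x_{m−1} = 9·(4^m + 5^m) − 20·(4^{m−1} + 5^{m−1}) = (9·4 − 20)4^{m−1} + (9·5 − 20)5^{m−1} = 16·4^{m−1} + 25·5^{m−1} = 4^{m+1} + 5^{m+1}.
By strong induction, x_n = 4^n + 5^n for all n ≥ 1.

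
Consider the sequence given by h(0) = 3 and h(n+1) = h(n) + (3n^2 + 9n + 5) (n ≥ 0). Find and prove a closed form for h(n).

Claim: h(n) = n^3 + 3n^2 + n + 3.

Base case: h(0) = 3, and 0^3 + 3·0^2 + 0 + 3 = 3.
Assume h(m) = m^3 + 3m^2 + m + 3.
Then h(m+1) = h(m) + (3m^2 + 9m + 5) = (m^3 + 3m^2 + m + 3) + (3m^2 + 9m + 5) = m^3 + 6m^2 + 10m + 8,
and (m+1)^3 + 3·(m+1)^2 + (m+1) + 3 = m^3 + 6m^2 + 10m + 8.
Hence h(n) = n^3 + 3n^2 + n + 3 for every n ≥ 0, by induction.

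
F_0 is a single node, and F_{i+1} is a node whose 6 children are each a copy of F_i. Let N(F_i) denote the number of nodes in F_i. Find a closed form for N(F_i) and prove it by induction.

Claim: N(F_i) = (6^{i+1} − 1)/5.

Base case: N(F_0) = 1, and (6^{0+1} − 1)/5 = 1.
Assume N(F_j) = (6^{j+1} − 1)/5.
Then N(F_{j+1}) = 1 + 6N(F_j) = 1 + 6·(6^{j+1} − 1)/5 = 1 + (6^{j+2} − 6)/5 = (5 + 6^{j+2} − 6)/5 = (6^{j+2} − 1)/5.
This completes the inductive step, so N(F_i) = (6^{i+1} − 1)/5 for all i ≥ 0.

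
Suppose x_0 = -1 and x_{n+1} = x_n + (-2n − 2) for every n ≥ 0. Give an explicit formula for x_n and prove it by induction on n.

Claim: x_n = -n^2 − n − 1.

Base case: x_0 = -1, and -0^2 − 0 − 1 = -1.
Assume x_k = -k^2 − k − 1.
Then x_{k+1} = x_k + (-2k − 2) = (-k^2 − k − 1) + (-2k − 2) = -k^2 − 3k − 3,
and -(k+1)^2 − (k+1) − 1 = -k^2 − 3k − 3.
This completes the inductive step, so x_n = -n^2 − n − 1 for all n ≥ 0.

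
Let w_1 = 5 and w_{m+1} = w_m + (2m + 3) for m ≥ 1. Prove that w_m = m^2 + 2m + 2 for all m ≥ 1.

Base case: w_1 = 5, and 1^2 + 2·1 + 2 = 5.
Assume w_r = r^2 + 2r + 2.
Then w_{r+1} = w_r + (2r + 3) = (r^2 + 2r + 2) + (2r + 3) = r^2 + 4r + 5,
and (r+1)^2 + 2·(r+1) + 2 = r^2 + 4r + 5.
By induction, w_m = m^2 + 2m + 2 for all m ≥ 1.

w_m = m^2 + 2m + 2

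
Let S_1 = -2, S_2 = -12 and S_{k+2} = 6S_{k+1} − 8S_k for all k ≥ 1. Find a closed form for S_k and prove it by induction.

Claim: S_k = 2^k − 4^k.

Base cases: S_1 = -2 and 2^1 − 4^1 = -2; S_2 = -12 and 2^2 − 4^2 = -12.
Assume S_j = 2^j − 4^j for all 1 ≤ j ≤ r, where r ≥ 2.
Then S_{r+1} = 6S_r − 8S_{r−1} = 6·(2^r − 4^r) − 8·(2^{r−1} − 4^{r−1}) = (6·2 − 8)2^{r−1} − (6·4 − 8)4^{r−1} = 4·2^{r−1} − 16·4^{r−1} = 2^{r+1} − 4^{r+1}.
This completes the inductive step, so S_k = 2^k − 4^k for all k ≥ 1.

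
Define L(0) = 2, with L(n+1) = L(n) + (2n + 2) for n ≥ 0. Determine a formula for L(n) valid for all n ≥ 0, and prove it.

Claim: L(n) = n^2 + n + 2.

Base case: L(0) = 2, and 0^2 + 0 + 2 = 2.
Assume L(r) = r^2 + r + 2.
Then L(r+1) = L(r) + (2r + 2) = (r^2 + r + 2) + (2r + 2) = r^2 + 3r + 4,
and (r+1)^2 + (r+1) + 2 = r^2 + 3r + 4.
By induction, L(n) = n^2 + n + 2 for all n ≥ 0.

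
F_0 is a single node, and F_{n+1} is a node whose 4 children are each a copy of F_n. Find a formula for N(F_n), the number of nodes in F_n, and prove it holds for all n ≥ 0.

Claim: N(F_n) = (4^{n+1} − 1)/3.

Base case: N(F_0) = 1, and (4^{0+1} − 1)/3 = 1.
Assume N(F_m) = (4^{m+1} − 1)/3.
Then N(F_{m+1}) = 1 + 4N(F_m) = 1 + 4·(4^{m+1} − 1)/3 = 1 + (4^{m+2} − 4)/3 = (3 + 4^{m+2} − 4)/3 = (4^{m+2} − 1)/3.
This completes the inductive step, so N(F_n) = (4^{n+1} − 1)/3 for all n ≥ 0.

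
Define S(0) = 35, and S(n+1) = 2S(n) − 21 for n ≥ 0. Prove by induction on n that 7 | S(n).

Base case: S(0) = 35 = 7·5, so 7 | S(0).
Assume 7 | S(m), so S(m) = 7t for some integer t.
Then S(m+1) = 2S(m) − 21 = 2·(7t) − 21 = 7(2t − 3), so 7 | S(m+1).
This completes the inductive step, so 7 | S(n) for all n ≥ 0.

7 | S(n)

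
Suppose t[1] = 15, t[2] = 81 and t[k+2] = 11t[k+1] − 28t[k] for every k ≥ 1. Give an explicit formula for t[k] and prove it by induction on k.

Claim: t[k] = 2·4^k + 7^k.

Base cases: t[1] = 15 and 2·4^1 + 7^1 = 15; t[2] = 81 and 2·4^2 + 7^2 = 81.
Assume t[j] = 2·4^j + 7^j for all 1 ≤ j ≤ m, where m ≥ 2.
Then t[m+1] = 11t[m] − 28t[m−1] = 11·(2·4^m + 7^m) − 28·(2·4^{m−1} + 7^{m−1}) = 2·(11·4 − 28)4^{m−1} + (11·7 − 28)7^{m−1} = 32·4^{m−1} + 49·7^{m−1} = 2·4^{m+1} + 7^{m+1}.
Hence t[k] = 2·4^k + 7^k for every k ≥ 1, by strong induction.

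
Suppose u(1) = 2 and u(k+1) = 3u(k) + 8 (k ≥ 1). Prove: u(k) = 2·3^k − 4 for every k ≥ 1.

Base case: u(1) = 2, and 2·3^1 − 4 = 6 − 4 = 2.
Assume u(m) = 2·3^m − 4 for some m ≥ 1.
Then u(m+1) = 3u(m) + 8 = 3·(2·3^m − 4) + 8 = 6·3^m − 12 + 8 = 2·3^{m+1} − 4.
This completes the inductive step, so u(k) = 2·3^k − 4 for all k ≥ 1.

u(k) = 2·3^k − 4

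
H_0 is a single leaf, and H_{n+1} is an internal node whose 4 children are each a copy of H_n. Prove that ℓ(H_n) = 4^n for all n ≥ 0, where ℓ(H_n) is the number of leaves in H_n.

Base case: ℓ(H_0) = 1, and 4^0 = 1.
Assume ℓ(H_j) = 4^j.
Then ℓ(H_{j+1}) = 4·ℓ(H_j) = 4·4^j = 4^{j+1}.
Hence ℓ(H_n) = 4^n for every n ≥ 0, by induction.

ℓ(H_n) = 4^n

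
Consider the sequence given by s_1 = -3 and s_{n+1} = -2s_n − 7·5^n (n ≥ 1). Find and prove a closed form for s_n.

Claim: s_n = -(-2)^n − 5^n.

Base case: s_1 = -3, and -(-2)^1 − 5^1 = 2 − 5 = -3.
Assume s_m = -(-2)^m − 5^m for some m ≥ 1.
Then s_{m+1} = -2s_m − 7·5^m = -2·(-(-2)^m − 5^m) − 7·5^m = -(-2)^{m+1} + 2·5^m − 7·5^m = -(-2)^{m+1} − 5·5^m = -(-2)^{m+1} − 5^{m+1}.
So the formula holds for m+1, and by induction s_n = -(-2)^n − 5^n for all n ≥ 1.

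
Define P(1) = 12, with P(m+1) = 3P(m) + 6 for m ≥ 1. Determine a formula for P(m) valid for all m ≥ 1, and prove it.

Claim: P(m) = 5·3^m − 3.

Base case: P(1) = 12, and 5·3^1 − 3 = 15 − 3 = 12.
Assume P(r) = 5·3^r − 3 for some r ≥ 1.
Then P(r+1) = 3P(r) + 6 = 3·(5·3^r − 3) + 6 = 15·3^r − 9 + 6 = 5·3^{r+1} − 3.
By induction, P(m) = 5·3^m − 3 for all m ≥ 1.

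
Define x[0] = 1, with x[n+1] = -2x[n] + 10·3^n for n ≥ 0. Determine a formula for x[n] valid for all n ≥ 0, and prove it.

Claim: x[n] = -(-2)^n + 2·3^n.

Base case: x[0] = 1, and -(-2)^0 + 2·3^0 = -1 + 2 = 1.
Assume x[j] = -(-2)^j + 2·3^j for some j ≥ 0.
Then x[j+1] = -2x[j] + 10·3^j = -2·(-(-2)^j + 2·3^j) + 10·3^j = -(-2)^{j+1} − 4·3^j + 10·3^j = -(-2)^{j+1} + 6·3^j = -(-2)^{j+1} + 2·3^{j+1}.
This completes the inductive step, so x[n] = -(-2)^n + 2·3^n for all n ≥ 0.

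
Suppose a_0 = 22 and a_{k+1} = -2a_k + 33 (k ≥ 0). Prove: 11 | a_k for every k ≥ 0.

Base case: a_0 = 22 = 11·2, so 11 | a_0.
Assume 11 | a_r, so a_r = 11t for some integer t.
Then a_{r+1} = -2a_r + 33 = -2·(11t) + 33 = 11(-2t + 3), so 11 | a_{r+1}.
So the property holds for r+1, and by induction 11 | a_k for all k ≥ 0.

11 | a_k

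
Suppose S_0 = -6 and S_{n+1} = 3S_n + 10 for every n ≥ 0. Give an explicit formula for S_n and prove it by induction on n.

Claim: S_n = -3^n − 5.

Base case: S_0 = -6, and -3^0 − 5 = -1 − 5 = -6.
Assume S_k = -3^k − 5 for some k ≥ 0.
Then S_{k+1} = 3S_k + 10 = 3·(-3^k − 5) + 10 = -3^{k+1} − 15 + 10 = -3^{k+1} − 5.
So the formula holds for k+1, and by induction S_n = -3^n − 5 for all n ≥ 0.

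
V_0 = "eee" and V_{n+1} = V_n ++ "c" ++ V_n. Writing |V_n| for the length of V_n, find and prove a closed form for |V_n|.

Claim: |V_n| = 2^{n+2} − 1.

Base case: |V_0| = 3, and 2^{0+2} − 1 = 3.
Assume |V_k| = 2^{k+2} − 1.
Then |V_{k+1}| = |V_k| + 1 + |V_k| = 2|V_k| + 1 = 2(2^{k+2} − 1) + 1 = 2^{k+3} − 2 + 1 = 2^{k+3} − 1.
So the formula holds for k+1, and by induction |V_n| = 2^{n+2} − 1 for all n ≥ 0.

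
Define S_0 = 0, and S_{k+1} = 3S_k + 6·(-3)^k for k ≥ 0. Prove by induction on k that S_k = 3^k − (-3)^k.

Base case: S_0 = 0, and 3^0 − (-3)^0 = 1 − 1 = 0.
Assume S_r = 3^r − (-3)^r for some r ≥ 0.
Then S_{r+1} = 3S_r + 6·(-3)^r = 3·(3^r − (-3)^r) + 6·(-3)^r = 3^{r+1} − 3·(-3)^r + 6·(-3)^r = 3^{r+1} + 3·(-3)^r = 3^{r+1} − (-3)^{r+1}.
By induction, S_k = 3^k − (-3)^k for all k ≥ 0.

S_k = 3^k − (-3)^k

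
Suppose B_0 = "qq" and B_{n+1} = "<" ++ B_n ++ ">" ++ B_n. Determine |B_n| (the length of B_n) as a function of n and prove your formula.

Claim: |B_n| = 2^{n+2} − 2.

Base case: |B_0| = 2, and 2^{0+2} − 2 = 2.
Assume |B_k| = 2^{k+2} − 2.
Then |B_{k+1}| = 1 + |B_k| + 1 + |B_k| = 2|B_k| + 2 = 2(2^{k+2} − 2) + 2 = 2^{k+3} − 4 + 2 = 2^{k+3} − 2.
By induction, |B_n| = 2^{n+2} − 2 for all n ≥ 0.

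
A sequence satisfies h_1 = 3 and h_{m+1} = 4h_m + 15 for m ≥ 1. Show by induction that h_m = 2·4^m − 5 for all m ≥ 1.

Base case: h_1 = 3, and 2·4^1 − 5 = 8 − 5 = 3.
Assume h_k = 2·4^k − 5 for some k ≥ 1.
Then h_{k+1} = 4h_k + 15 = 4·(2·4^k − 5) + 15 = 8·4^k − 20 + 15 = 2·4^{k+1} − 5.
Hence h_m = 2·4^m − 5 for every m ≥ 1, by induction.

h_m = 2·4^m − 5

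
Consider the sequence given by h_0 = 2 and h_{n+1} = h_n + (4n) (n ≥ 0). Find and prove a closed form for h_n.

Claim: h_n = 2n^2 − 2n + 2.

Base case: h_0 = 2, and 2·0^2 − 2·0 + 2 = 2.
Assume h_j = 2j^2 − 2j + 2.
Then h_{j+1} = h_j + (4j) = (2j^2 − 2j + 2) + (4j) = 2j^2 + 2j + 2,
and 2·(j+1)^2 − 2·(j+1) + 2 = 2j^2 + 2j + 2.
By induction, h_n = 2n^2 − 2n + 2 for all n ≥ 0.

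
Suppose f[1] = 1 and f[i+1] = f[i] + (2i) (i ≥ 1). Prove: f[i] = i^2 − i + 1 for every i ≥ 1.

Base case: f[1] = 1, and 1^2 − 1 + 1 = 1.
Assume f[j] = j^2 − j + 1.
Then f[j+1] = f[j] + (2j) = (j^2 − j + 1) + (2j) = j^2 + j + 1,
and (j+1)^2 − (j+1) + 1 = j^2 + j + 1.
Hence f[i] = i^2 − i + 1 for every i ≥ 1, by induction.

f[i] = i^2 − i + 1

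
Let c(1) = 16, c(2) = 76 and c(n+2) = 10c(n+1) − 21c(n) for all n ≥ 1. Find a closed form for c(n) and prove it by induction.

Claim: c(n) = 3·3^n + 7^n.

Base cases: c(1) = 16 and 3·3^1 + 7^1 = 16; c(2) = 76 and 3·3^2 + 7^2 = 76.
Assume c(i) = 3·3^i + 7^i for all 1 ≤ i ≤ j, where j ≥ 2.
Then c(j+1) = 10c(j) − 21c(j−1) = 10·(3·3^j + 7^j) − 21·(3·3^{j−1} + 7^{j−1}) = 3·(10·3 − 21)3^{j−1} + (10·7 − 21)7^{j−1} = 27·3^{j−1} + 49·7^{j−1} = 3·3^{j+1} + 7^{j+1}.
So the formula holds for j+1, and by strong induction c(n) = 3·3^n + 7^n for all n ≥ 1.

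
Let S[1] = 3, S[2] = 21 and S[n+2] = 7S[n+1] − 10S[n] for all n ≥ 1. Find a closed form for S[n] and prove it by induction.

Claim: S[n] = -2^n + 5^n.

Base cases: S[1] = 3 and -2^1 + 5^1 = 3; S[2] = 21 and -2^2 + 5^2 = 21.
Assume S[j] = -2^j + 5^j for all 1 ≤ j ≤ m, where m ≥ 2.
Then S[m+1] = 7S[m] − 10S[m−1] = 7·(-2^m + 5^m) − 10·(-2^{m−1} + 5^{m−1}) = -(7·2 − 10)2^{m−1} + (7·5 − 10)5^{m−1} = -4·2^{m−1} + 25·5^{m−1} = -2^{m+1} + 5^{m+1}.
So the formula holds for m+1, and by strong induction S[n] = -2^n + 5^n for all n ≥ 1.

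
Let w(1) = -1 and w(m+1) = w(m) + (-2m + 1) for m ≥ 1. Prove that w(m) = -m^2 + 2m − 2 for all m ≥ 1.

Base case: w(1) = -1, and -1^2 + 2·1 − 2 = -1.
Assume w(j) = -j^2 + 2j − 2.
Then w(j+1) = w(j) + (-2j + 1) = (-j^2 + 2j − 2) + (-2j + 1) = -j^2 − 1,
and -(j+1)^2 + 2·(j+1) − 2 = -j^2 − 1.
Hence w(m) = -m^2 + 2m − 2 for every m ≥ 1, by induction.

w(m) = -m^2 + 2m − 2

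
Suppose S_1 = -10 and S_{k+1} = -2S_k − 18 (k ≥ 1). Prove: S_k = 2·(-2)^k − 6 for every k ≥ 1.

Base case: S_1 = -10, and 2·(-2)^1 − 6 = -4 − 6 = -10.
Assume S_m = 2·(-2)^m − 6 for some m ≥ 1.
Then S_{m+1} = -2S_m − 18 = -2·(2·(-2)^m − 6) − 18 = -4·(-2)^m + 12 − 18 = 2·(-2)^{m+1} − 6.
By induction, S_k = 2·(-2)^k − 6 for all k ≥ 1.

S_k = 2·(-2)^k − 6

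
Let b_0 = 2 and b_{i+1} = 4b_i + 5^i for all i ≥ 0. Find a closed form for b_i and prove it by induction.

Claim: b_i = 4^i + 5^i.

Base case: b_0 = 2, and 4^0 + 5^0 = 1 + 1 = 2.
Assume b_k = 4^k + 5^k for some k ≥ 0.
Then b_{k+1} = 4b_k + 5^k = 4·(4^k + 5^k) + 5^k = 4^{k+1} + 4·5^k + 5^k = 4^{k+1} + 5·5^k = 4^{k+1} + 5^{k+1}.
So the formula holds for k+1, and by induction b_i = 4^i + 5^i for all i ≥ 0.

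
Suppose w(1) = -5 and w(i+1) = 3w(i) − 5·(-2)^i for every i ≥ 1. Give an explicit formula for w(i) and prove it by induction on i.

Claim: w(i) = -3^i + (-2)^i.

Base case: w(1) = -5, and -3^1 + (-2)^1 = -3 − 2 = -5.
Assume w(m) = -3^m + (-2)^m for some m ≥ 1.
Then w(m+1) = 3w(m) − 5·(-2)^m = 3·(-3^m + (-2)^m) − 5·(-2)^m = -3^{m+1} + 3·(-2)^m − 5·(-2)^m = -3^{m+1} − 2·(-2)^m = -3^{m+1} + (-2)^{m+1}.
So the formula holds for m+1, and by induction w(i) = -3^i + (-2)^i for all i ≥ 1.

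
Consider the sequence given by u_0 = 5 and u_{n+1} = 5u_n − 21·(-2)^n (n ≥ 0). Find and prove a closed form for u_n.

Claim: u_n = 2·5^n + 3·(-2)^n.

Base case: u_0 = 5, and 2·5^0 + 3·(-2)^0 = 2 + 3 = 5.
Assume u_m = 2·5^m + 3·(-2)^m for some m ≥ 0.
Then u_{m+1} = 5u_m − 21·(-2)^m = 5·(2·5^m + 3·(-2)^m) − 21·(-2)^m = 2·5^{m+1} + 15·(-2)^m − 21·(-2)^m = 2·5^{m+1} − 6·(-2)^m = 2·5^{m+1} + 3·(-2)^{m+1}.
So the formula holds for m+1, and by induction u_n = 2·5^n + 3·(-2)^n for all n ≥ 0.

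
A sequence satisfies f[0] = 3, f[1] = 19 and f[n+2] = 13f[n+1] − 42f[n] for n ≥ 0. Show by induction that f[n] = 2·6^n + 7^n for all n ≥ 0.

Base cases: f[0] = 3 and 2·6^0 + 7^0 = 3; f[1] = 19 and 2·6^1 + 7^1 = 19.
Assume f[j] = 2·6^j + 7^j for all 0 ≤ j ≤ m, where m ≥ 1.
Then f[m+1] = 13f[m] − 42f[m−1] = 13·(2·6^m + 7^m) − 42·(2·6^{m−1} + 7^{m−1}) = 2·(13·6 − 42)6^{m−1} + (13·7 − 42)7^{m−1} = 72·6^{m−1} + 49·7^{m−1} = 2·6^{m+1} + 7^{m+1}.
By strong induction, f[n] = 2·6^n + 7^n for all n ≥ 0.

f[n] = 2·6^n + 7^n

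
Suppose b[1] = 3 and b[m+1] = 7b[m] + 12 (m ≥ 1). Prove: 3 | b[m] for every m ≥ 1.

Base case: b[1] = 3 = 3·1, so 3 | b[1].
Assume 3 | b[r], so b[r] = 3t for some integer t.
Then b[r+1] = 7b[r] + 12 = 7·(3t) + 12 = 3(7t + 4), so 3 | b[r+1].
This completes the inductive step, so 3 | b[m] for all m ≥ 1.

3 | b[m]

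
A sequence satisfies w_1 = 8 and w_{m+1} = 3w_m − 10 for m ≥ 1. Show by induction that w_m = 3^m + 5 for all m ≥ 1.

Base case: w_1 = 8, and 3^1 + 5 = 3 + 5 = 8.
Assume w_k = 3^k + 5 for some k ≥ 1.
Then w_{k+1} = 3w_k − 10 = 3·(3^k + 5) − 10 = 3^{k+1} + 15 − 10 = 3^{k+1} + 5.
This completes the inductive step, so w_m = 3^m + 5 for all m ≥ 1.

w_m = 3^m + 5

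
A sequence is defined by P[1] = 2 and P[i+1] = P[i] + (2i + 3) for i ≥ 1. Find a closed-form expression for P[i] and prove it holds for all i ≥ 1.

Claim: P[i] = i^2 + 2i − 1.

Base case: P[1] = 2, and 1^2 + 2·1 − 1 = 2.
Assume P[r] = r^2 + 2r − 1.
Then P[r+1] = P[r] + (2r + 3) = (r^2 + 2r − 1) + (2r + 3) = r^2 + 4r + 2,
and (r+1)^2 + 2·(r+1) − 1 = r^2 + 4r + 2.
This completes the inductive step, so P[i] = i^2 + 2i − 1 for all i ≥ 1.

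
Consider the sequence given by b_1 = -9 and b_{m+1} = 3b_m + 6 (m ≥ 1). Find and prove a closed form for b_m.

Claim: b_m = -2·3^m − 3.

Base case: b_1 = -9, and -2·3^1 − 3 = -6 − 3 = -9.
Assume b_k = -2·3^k − 3 for some k ≥ 1.
Then b_{k+1} = 3b_k + 6 = 3·(-2·3^k − 3) + 6 = -6·3^k − 9 + 6 = -2·3^{k+1} − 3.
By induction, b_m = -2·3^m − 3 for all m ≥ 1.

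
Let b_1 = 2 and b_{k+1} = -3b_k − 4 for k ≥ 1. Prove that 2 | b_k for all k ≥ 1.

Base case: b_1 = 2 = 2·1, so 2 | b_1.
Assume 2 | b_r, so b_r = 2t for some integer t.
Then b_{r+1} = -3b_r − 4 = -3·(2t) − 4 = 2(-3t − 2), so 2 | b_{r+1}.
So the property holds for r+1, and by induction 2 | b_k for all k ≥ 1.

2 | b_k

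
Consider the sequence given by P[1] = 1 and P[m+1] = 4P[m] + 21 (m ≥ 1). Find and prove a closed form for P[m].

Claim: P[m] = 2·4^m − 7.

Base case: P[1] = 1, and 2·4^1 − 7 = 8 − 7 = 1.
Assume P[j] = 2·4^j − 7 for some j ≥ 1.
Then P[j+1] = 4P[j] + 21 = 4·(2·4^j − 7) + 21 = 8·4^j − 28 + 21 = 2·4^{j+1} − 7.
This completes the inductive step, so P[m] = 2·4^m − 7 for all m ≥ 1.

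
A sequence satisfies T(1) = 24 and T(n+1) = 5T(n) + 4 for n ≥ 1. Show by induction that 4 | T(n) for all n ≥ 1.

Base case: T(1) = 24 = 4·6, so 4 | T(1).
Assume 4 | T(r), so T(r) = 4t for some integer t.
Then T(r+1) = 5T(r) + 4 = 5·(4t) + 4 = 4(5t + 1), so 4 | T(r+1).
Hence 4 | T(n) for every n ≥ 1, by induction.

4 | T(n)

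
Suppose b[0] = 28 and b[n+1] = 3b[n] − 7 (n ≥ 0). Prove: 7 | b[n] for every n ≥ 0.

Base case: b[0] = 28 = 7·4, so 7 | b[0].
Assume 7 | b[j], so b[j] = 7t for some integer t.
Then b[j+1] = 3b[j] − 7 = 3·(7t) − 7 = 7(3t − 1), so 7 | b[j+1].
By induction, 7 | b[n] for all n ≥ 0.

7 | b[n]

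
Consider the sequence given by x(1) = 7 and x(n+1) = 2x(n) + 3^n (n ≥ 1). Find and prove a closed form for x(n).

Claim: x(n) = 2·2^n + 3^n.

Base case: x(1) = 7, and 2·2^1 + 3^1 = 4 + 3 = 7.
Assume x(j) = 2·2^j + 3^j for some j ≥ 1.
Then x(j+1) = 2x(j) + 3^j = 2·(2·2^j + 3^j) + 3^j = 2·2^{j+1} + 2·3^j + 3^j = 2·2^{j+1} + 3·3^j = 2·2^{j+1} + 3^{j+1}.
This completes the inductive step, so x(n) = 2·2^n + 3^n for all n ≥ 1.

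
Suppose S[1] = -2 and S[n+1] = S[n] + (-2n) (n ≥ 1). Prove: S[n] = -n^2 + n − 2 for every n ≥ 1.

Base case: S[1] = -2, and -1^2 + 1 − 2 = -2.
Assume S[k] = -k^2 + k − 2.
Then S[k+1] = S[k] + (-2k) = (-k^2 + k − 2) + (-2k) = -k^2 − k − 2,
and -(k+1)^2 + (k+1) − 2 = -k^2 − k − 2.
This completes the inductive step, so S[n] = -n^2 + n − 2 for all n ≥ 1.

S[n] = -n^2 + n − 2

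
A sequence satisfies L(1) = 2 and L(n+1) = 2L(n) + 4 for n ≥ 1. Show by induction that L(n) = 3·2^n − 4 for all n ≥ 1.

Base case: L(1) = 2, and 3·2^1 − 4 = 6 − 4 = 2.
Assume L(k) = 3·2^k − 4 for some k ≥ 1.
Then L(k+1) = 2L(k) + 4 = 2·(3·2^k − 4) + 4 = 6·2^k − 8 + 4 = 3·2^{k+1} − 4.
So the formula holds for k+1, and by induction L(n) = 3·2^n − 4 for all n ≥ 1.

L(n) = 3·2^n − 4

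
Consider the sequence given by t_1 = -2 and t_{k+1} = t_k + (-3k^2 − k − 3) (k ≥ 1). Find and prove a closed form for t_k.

Claim: t_k = -k^3 + k^2 − 3k + 1.

Base case: t_1 = -2, and -1^3 + 1^2 − 3·1 + 1 = -2.
Assume t_j = -j^3 + j^2 − 3j + 1.
Then t_{j+1} = t_j + (-3j^2 − j − 3) = (-j^3 + j^2 − 3j + 1) + (-3j^2 − j − 3) = -j^3 − 2j^2 − 4j − 2,
and -(j+1)^3 + (j+1)^2 − 3·(j+1) + 1 = -j^3 − 2j^2 − 4j − 2.
By induction, t_k = -k^3 + k^2 − 3k + 1 for all k ≥ 1.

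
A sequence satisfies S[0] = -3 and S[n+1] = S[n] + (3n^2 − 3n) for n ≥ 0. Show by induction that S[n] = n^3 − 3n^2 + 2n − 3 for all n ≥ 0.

Base case: S[0] = -3, and 0^3 − 3·0^2 + 2·0 − 3 = -3.
Assume S[j] = j^3 − 3j^2 + 2j − 3.
Then S[j+1] = S[j] + (3j^2 − 3j) = (j^3 − 3j^2 + 2j − 3) + (3j^2 − 3j) = j^3 − j − 3,
and (j+1)^3 − 3·(j+1)^2 + 2·(j+1) − 3 = j^3 − j − 3.
This completes the inductive step, so S[n] = n^3 − 3n^2 + 2n − 3 for all n ≥ 0.

S[n] = n^3 − 3n^2 + 2n − 3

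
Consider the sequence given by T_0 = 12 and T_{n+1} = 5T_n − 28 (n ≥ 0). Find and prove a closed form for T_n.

Claim: T_n = 5^{n+1} + 7.

Base case: T_0 = 12, and 5^{0+1} + 7 = 5 + 7 = 12.
Assume T_j = 5^{j+1} + 7 for some j ≥ 0.
Then T_{j+1} = 5T_j − 28 = 5·(5^{j+1} + 7) − 28 = 5^{j+2} + 35 − 28 = 5^{j+2} + 7.
Hence T_n = 5^{n+1} + 7 for every n ≥ 0, by induction.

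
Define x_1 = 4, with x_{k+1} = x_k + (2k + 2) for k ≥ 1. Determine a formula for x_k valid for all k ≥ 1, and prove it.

Claim: x_k = k^2 + k + 2.

Base case: x_1 = 4, and 1^2 + 1 + 2 = 4.
Assume x_m = m^2 + m + 2.
Then x_{m+1} = x_m + (2m + 2) = (m^2 + m + 2) + (2m + 2) = m^2 + 3m + 4,
and (m+1)^2 + (m+1) + 2 = m^2 + 3m + 4.
This completes the inductive step, so x_k = k^2 + k + 2 for all k ≥ 1.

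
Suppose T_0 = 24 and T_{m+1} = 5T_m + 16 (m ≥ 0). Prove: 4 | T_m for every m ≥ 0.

Base case: T_0 = 24 = 4·6, so 4 | T_0.
Assume 4 | T_k, so T_k = 4t for some integer t.
Then T_{k+1} = 5T_k + 16 = 5·(4t) + 16 = 4(5t + 4), so 4 | T_{k+1}.
So the property holds for k+1, and by induction 4 | T_m for all m ≥ 0.

4 | T_m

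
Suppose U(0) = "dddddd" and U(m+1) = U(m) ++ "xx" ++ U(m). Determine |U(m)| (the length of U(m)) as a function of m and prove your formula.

Claim: |U(m)| = 2^{m+3} − 2.

Base case: |U(0)| = 6, and 2^{0+3} − 2 = 6.
Assume |U(j)| = 2^{j+3} − 2.
Then |U(j+1)| = |U(j)| + 2 + |U(j)| = 2|U(j)| + 2 = 2(2^{j+3} − 2) + 2 = 2^{j+1+3} − 4 + 2 = 2^{j+1+3} − 2.
So the formula holds for j+1, and by induction |U(m)| = 2^{m+3} − 2 for all m ≥ 0.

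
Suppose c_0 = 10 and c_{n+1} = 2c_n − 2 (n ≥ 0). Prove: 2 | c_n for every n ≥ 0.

Base case: c_0 = 10 = 2·5, so 2 | c_0.
Assume 2 | c_k, so c_k = 2t for some integer t.
Then c_{k+1} = 2c_k − 2 = 2·(2t) − 2 = 2(2t − 1), so 2 | c_{k+1}.
This completes the inductive step, so 2 | c_n for all n ≥ 0.

2 | c_n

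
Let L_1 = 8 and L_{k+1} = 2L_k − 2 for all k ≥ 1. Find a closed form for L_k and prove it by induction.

Claim: L_k = 3·2^k + 2.

Base case: L_1 = 8, and 3·2^1 + 2 = 6 + 2 = 8.
Assume L_m = 3·2^m + 2 for some m ≥ 1.
Then L_{m+1} = 2L_m − 2 = 2·(3·2^m + 2) − 2 = 6·2^m + 4 − 2 = 3·2^{m+1} + 2.
This completes the inductive step, so L_k = 3·2^k + 2 for all k ≥ 1.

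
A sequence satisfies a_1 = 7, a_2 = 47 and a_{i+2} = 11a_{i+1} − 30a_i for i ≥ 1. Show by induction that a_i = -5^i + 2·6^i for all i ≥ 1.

Base cases: a_1 = 7 and -5^1 + 2·6^1 = 7; a_2 = 47 and -5^2 + 2·6^2 = 47.
Assume a_t = -5^t + 2·6^t for all 1 ≤ t ≤ j, where j ≥ 2.
Then a_{j+1} = 11a_j − 30a_{j−1} = 11·(-5^j + 2·6^j) − 30·(-5^{j−1} + 2·6^{j−1}) = -(11·5 − 30)5^{j−1} + 2·(11·6 − 30)6^{j−1} = -25·5^{j−1} + 72·6^{j−1} = -5^{j+1} + 2·6^{j+1}.
By strong induction, a_i = -5^i + 2·6^i for all i ≥ 1.

a_i = -5^i + 2·6^i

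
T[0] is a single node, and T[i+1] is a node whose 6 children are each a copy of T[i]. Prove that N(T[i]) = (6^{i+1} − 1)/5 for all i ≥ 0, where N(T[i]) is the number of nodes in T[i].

Base case: N(T[0]) = 1, and (6^{0+1} − 1)/5 = 1.
Assume N(T[k]) = (6^{k+1} − 1)/5.
Then N(T[k+1]) = 1 + 6N(T[k]) = 1 + 6·(6^{k+1} − 1)/5 = 1 + (6^{k+2} − 6)/5 = (5 + 6^{k+2} − 6)/5 = (6^{k+2} − 1)/5.
Hence N(T[i]) = (6^{i+1} − 1)/5 for every i ≥ 0, by induction.

N(T[i]) = (6^{i+1} − 1)/5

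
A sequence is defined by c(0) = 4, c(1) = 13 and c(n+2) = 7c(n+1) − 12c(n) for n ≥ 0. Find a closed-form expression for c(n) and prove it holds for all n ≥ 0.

Claim: c(n) = 3·3^n + 4^n.

Base cases: c(0) = 4 and 3·3^0 + 4^0 = 4; c(1) = 13 and 3·3^1 + 4^1 = 13.
Assume c(j) = 3·3^j + 4^j for all 0 ≤ j ≤ r, where r ≥ 1.
Then c(r+1) = 7c(r) − 12c(r−1) = 7·(3·3^r + 4^r) − 12·(3·3^{r−1} + 4^{r−1}) = 3·(7·3 − 12)3^{r−1} + (7·4 − 12)4^{r−1} = 27·3^{r−1} + 16·4^{r−1} = 3·3^{r+1} + 4^{r+1}.
By strong induction, c(n) = 3·3^n + 4^n for all n ≥ 0.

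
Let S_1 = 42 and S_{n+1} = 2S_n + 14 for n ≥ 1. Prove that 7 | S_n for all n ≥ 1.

Base case: S_1 = 42 = 7·6, so 7 | S_1.
Assume 7 | S_m, so S_m = 7t for some integer t.
Then S_{m+1} = 2S_m + 14 = 2·(7t) + 14 = 7(2t + 2), so 7 | S_{m+1}.
By induction, 7 | S_n for all n ≥ 1.

7 | S_n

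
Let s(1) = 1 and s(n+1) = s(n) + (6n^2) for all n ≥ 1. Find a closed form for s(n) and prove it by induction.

Claim: s(n) = 2n^3 − 3n^2 + n + 1.

Base case: s(1) = 1, and 2·1^3 − 3·1^2 + 1 + 1 = 1.
Assume s(k) = 2k^3 − 3k^2 + k + 1.
Then s(k+1) = s(k) + (6k^2) = (2k^3 − 3k^2 + k + 1) + (6k^2) = 2k^3 + 3k^2 + k + 1,
and 2·(k+1)^3 − 3·(k+1)^2 + (k+1) + 1 = 2k^3 + 3k^2 + k + 1.
By induction, s(n) = 2n^3 − 3n^2 + n + 1 for all n ≥ 1.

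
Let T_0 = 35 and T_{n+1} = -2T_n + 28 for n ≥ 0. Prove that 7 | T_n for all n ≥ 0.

Base case: T_0 = 35 = 7·5, so 7 | T_0.
Assume 7 | T_j, so T_j = 7t for some integer t.
Then T_{j+1} = -2T_j + 28 = -2·(7t) + 28 = 7(-2t + 4), so 7 | T_{j+1}.
This completes the inductive step, so 7 | T_n for all n ≥ 0.

7 | T_n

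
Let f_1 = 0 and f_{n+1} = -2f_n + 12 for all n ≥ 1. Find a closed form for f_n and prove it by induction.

Claim: f_n = 2·(-2)^n + 4.

Base case: f_1 = 0, and 2·(-2)^1 + 4 = -4 + 4 = 0.
Assume f_m = 2·(-2)^m + 4 for some m ≥ 1.
Then f_{m+1} = -2f_m + 12 = -2·(2·(-2)^m + 4) + 12 = -4·(-2)^m − 8 + 12 = 2·(-2)^{m+1} + 4.
By induction, f_n = 2·(-2)^n + 4 for all n ≥ 1.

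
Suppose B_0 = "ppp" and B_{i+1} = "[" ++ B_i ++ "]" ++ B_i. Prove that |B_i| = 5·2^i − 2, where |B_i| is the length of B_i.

Base case: |B_0| = 3, and 5·2^0 − 2 = 3.
Assume |B_m| = 5·2^m − 2.
Then |B_{m+1}| = 1 + |B_m| + 1 + |B_m| = 2|B_m| + 2 = 2(5·2^m − 2) + 2 = 5·2^{m+1} − 4 + 2 = 5·2^{m+1} − 2.
This completes the inductive step, so |B_i| = 5·2^i − 2 for all i ≥ 0.

|B_i| = 5·2^i − 2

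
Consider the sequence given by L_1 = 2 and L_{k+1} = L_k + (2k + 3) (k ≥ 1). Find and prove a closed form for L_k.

Claim: L_k = k^2 + 2k − 1.

Base case: L_1 = 2, and 1^2 + 2·1 − 1 = 2.
Assume L_r = r^2 + 2r − 1.
Then L_{r+1} = L_r + (2r + 3) = (r^2 + 2r − 1) + (2r + 3) = r^2 + 4r + 2,
and (r+1)^2 + 2·(r+1) − 1 = r^2 + 4r + 2.
This completes the inductive step, so L_k = k^2 + 2k − 1 for all k ≥ 1.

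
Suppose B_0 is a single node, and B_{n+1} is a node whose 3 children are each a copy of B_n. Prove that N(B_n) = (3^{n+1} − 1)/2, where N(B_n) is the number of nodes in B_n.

Base case: N(B_0) = 1, and (3^{0+1} − 1)/2 = 1.
Assume N(B_j) = (3^{j+1} − 1)/2.
Then N(B_{j+1}) = 1 + 3N(B_j) = 1 + 3·(3^{j+1} − 1)/2 = 1 + (3^{j+2} − 3)/2 = (2 + 3^{j+2} − 3)/2 = (3^{j+2} − 1)/2.
Hence N(B_n) = (3^{n+1} − 1)/2 for every n ≥ 0, by induction.

N(B_n) = (3^{n+1} − 1)/2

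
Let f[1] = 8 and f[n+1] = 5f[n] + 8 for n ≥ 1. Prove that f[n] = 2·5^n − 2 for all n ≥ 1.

Base case: f[1] = 8, and 2·5^1 − 2 = 10 − 2 = 8.
Assume f[r] = 2·5^r − 2 for some r ≥ 1.
Then f[r+1] = 5f[r] + 8 = 5·(2·5^r − 2) + 8 = 10·5^r − 10 + 8 = 2·5^{r+1} − 2.
By induction, f[n] = 2·5^n − 2 for all n ≥ 1.

f[n] = 2·5^n − 2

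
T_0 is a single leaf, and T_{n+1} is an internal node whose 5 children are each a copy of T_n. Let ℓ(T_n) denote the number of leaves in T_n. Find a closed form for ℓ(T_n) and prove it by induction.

Claim: ℓ(T_n) = 5^n.

Base case: ℓ(T_0) = 1, and 5^0 = 1.
Assume ℓ(T_r) = 5^r.
Then ℓ(T_{r+1}) = 5·ℓ(T_r) = 5·5^r = 5^{r+1}.
This completes the inductive step, so ℓ(T_n) = 5^n for all n ≥ 0.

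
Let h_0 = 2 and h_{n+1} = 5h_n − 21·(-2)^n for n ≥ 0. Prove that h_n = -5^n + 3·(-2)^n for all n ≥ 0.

Base case: h_0 = 2, and -5^0 + 3·(-2)^0 = -1 + 3 = 2.
Assume h_m = -5^m + 3·(-2)^m for some m ≥ 0.
Then h_{m+1} = 5h_m − 21·(-2)^m = 5·(-5^m + 3·(-2)^m) − 21·(-2)^m = -5^{m+1} + 15·(-2)^m − 21·(-2)^m = -5^{m+1} − 6·(-2)^m = -5^{m+1} + 3·(-2)^{m+1}.
This completes the inductive step, so h_n = -5^n + 3·(-2)^n for all n ≥ 0.

h_n = -5^n + 3·(-2)^n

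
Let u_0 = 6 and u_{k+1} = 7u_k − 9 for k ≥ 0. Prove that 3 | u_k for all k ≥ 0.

Base case: u_0 = 6 = 3·2, so 3 | u_0.
Assume 3 | u_m, so u_m = 3t for some integer t.
Then u_{m+1} = 7u_m − 9 = 7·(3t) − 9 = 3(7t − 3), so 3 | u_{m+1}.
So the property holds for m+1, and by induction 3 | u_k for all k ≥ 0.

3 | u_k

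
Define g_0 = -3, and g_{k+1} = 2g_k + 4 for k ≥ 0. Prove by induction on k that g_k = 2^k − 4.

Base case: g_0 = -3, and 2^0 − 4 = 1 − 4 = -3.
Assume g_r = 2^r − 4 for some r ≥ 0.
Then g_{r+1} = 2g_r + 4 = 2·(2^r − 4) + 4 = 2^{r+1} − 8 + 4 = 2^{r+1} − 4.
By induction, g_k = 2^k − 4 for all k ≥ 0.

g_k = 2^k − 4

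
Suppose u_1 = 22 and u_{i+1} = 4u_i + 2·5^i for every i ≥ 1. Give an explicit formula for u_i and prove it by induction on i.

Claim: u_i = 3·4^i + 2·5^i.

Base case: u_1 = 22, and 3·4^1 + 2·5^1 = 12 + 10 = 22.
Assume u_m = 3·4^m + 2·5^m for some m ≥ 1.
Then u_{m+1} = 4u_m + 2·5^m = 4·(3·4^m + 2·5^m) + 2·5^m = 3·4^{m+1} + 8·5^m + 2·5^m = 3·4^{m+1} + 10·5^m = 3·4^{m+1} + 2·5^{m+1}.
So the formula holds for m+1, and by induction u_i = 3·4^i + 2·5^i for all i ≥ 1.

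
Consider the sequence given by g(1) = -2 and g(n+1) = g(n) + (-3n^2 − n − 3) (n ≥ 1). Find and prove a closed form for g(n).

Claim: g(n) = -n^3 + n^2 − 3n + 1.

Base case: g(1) = -2, and -1^3 + 1^2 − 3·1 + 1 = -2.
Assume g(r) = -r^3 + r^2 − 3r + 1.
Then g(r+1) = g(r) + (-3r^2 − r − 3) = (-r^3 + r^2 − 3r + 1) + (-3r^2 − r − 3) = -r^3 − 2r^2 − 4r − 2,
and -(r+1)^3 + (r+1)^2 − 3·(r+1) + 1 = -r^3 − 2r^2 − 4r − 2.
This completes the inductive step, so g(n) = -n^3 + n^2 − 3n + 1 for all n ≥ 1.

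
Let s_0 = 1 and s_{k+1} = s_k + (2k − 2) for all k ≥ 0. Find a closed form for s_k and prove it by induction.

Claim: s_k = k^2 − 3k + 1.

Base case: s_0 = 1, and 0^2 − 3·0 + 1 = 1.
Assume s_j = j^2 − 3j + 1.
Then s_{j+1} = s_j + (2j − 2) = (j^2 − 3j + 1) + (2j − 2) = j^2 − j − 1,
and (j+1)^2 − 3·(j+1) + 1 = j^2 − j − 1.
By induction, s_k = k^2 − 3k + 1 for all k ≥ 0.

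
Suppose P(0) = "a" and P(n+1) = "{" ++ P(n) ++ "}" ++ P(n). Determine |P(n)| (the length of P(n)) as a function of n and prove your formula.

Claim: |P(n)| = 3·2^n − 2.

Base case: |P(0)| = 1, and 3·2^0 − 2 = 1.
Assume |P(j)| = 3·2^j − 2.
Then |P(j+1)| = 1 + |P(j)| + 1 + |P(j)| = 2|P(j)| + 2 = 2(3·2^j − 2) + 2 = 3·2^{j+1} − 4 + 2 = 3·2^{j+1} − 2.
Hence |P(n)| = 3·2^n − 2 for every n ≥ 0, by induction.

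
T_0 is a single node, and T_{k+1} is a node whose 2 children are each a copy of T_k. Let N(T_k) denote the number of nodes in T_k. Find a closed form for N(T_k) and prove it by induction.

Claim: N(T_k) = 2^{k+1} − 1.

Base case: N(T_0) = 1, and 2^{0+1} − 1 = 1.
Assume N(T_j) = 2^{j+1} − 1.
Then N(T_{j+1}) = 1 + 2N(T_j) = 1 + 2(2^{j+1} − 1) = 2^{j+2} − 2 + 1 = 2^{j+2} − 1.
This completes the inductive step, so N(T_k) = 2^{k+1} − 1 for all k ≥ 0.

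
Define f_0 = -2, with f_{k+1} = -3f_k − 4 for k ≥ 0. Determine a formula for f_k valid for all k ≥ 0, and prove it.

Claim: f_k = -(-3)^k − 1.

Base case: f_0 = -2, and -(-3)^0 − 1 = -1 − 1 = -2.
Assume f_r = -(-3)^r − 1 for some r ≥ 0.
Then f_{r+1} = -3f_r − 4 = -3·(-(-3)^r − 1) − 4 = 3·(-3)^r + 3 − 4 = -(-3)^{r+1} − 1.
By induction, f_k = -(-3)^k − 1 for all k ≥ 0.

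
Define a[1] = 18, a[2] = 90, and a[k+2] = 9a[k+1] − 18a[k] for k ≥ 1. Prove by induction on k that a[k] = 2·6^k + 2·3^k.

Base cases: a[1] = 18 and 2·6^1 + 2·3^1 = 18; a[2] = 90 and 2·6^2 + 2·3^2 = 90.
Assume a[j] = 2·6^j + 2·3^j for all 1 ≤ j ≤ m, where m ≥ 2.
Then a[m+1] = 9a[m] − 18a[m−1] = 9·(2·6^m + 2·3^m) − 18·(2·6^{m−1} + 2·3^{m−1}) = 2·(9·6 − 18)6^{m−1} + 2·(9·3 − 18)3^{m−1} = 72·6^{m−1} + 18·3^{m−1} = 2·6^{m+1} + 2·3^{m+1}.
This completes the inductive step, so a[k] = 2·6^k + 2·3^k for all k ≥ 1.

a[k] = 2·6^k + 2·3^k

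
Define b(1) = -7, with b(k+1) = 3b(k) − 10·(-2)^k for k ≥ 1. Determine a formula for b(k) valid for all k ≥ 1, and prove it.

Claim: b(k) = -3^k + 2·(-2)^k.

Base case: b(1) = -7, and -3^1 + 2·(-2)^1 = -3 − 4 = -7.
Assume b(r) = -3^r + 2·(-2)^r for some r ≥ 1.
Then b(r+1) = 3b(r) − 10·(-2)^r = 3·(-3^r + 2·(-2)^r) − 10·(-2)^r = -3^{r+1} + 6·(-2)^r − 10·(-2)^r = -3^{r+1} − 4·(-2)^r = -3^{r+1} + 2·(-2)^{r+1}.
So the formula holds for r+1, and by induction b(k) = -3^k + 2·(-2)^k for all k ≥ 1.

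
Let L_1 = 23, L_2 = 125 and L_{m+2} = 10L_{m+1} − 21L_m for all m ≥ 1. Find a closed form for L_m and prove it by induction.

Claim: L_m = 3·3^m + 2·7^m.

Base cases: L_1 = 23 and 3·3^1 + 2·7^1 = 23; L_2 = 125 and 3·3^2 + 2·7^2 = 125.
Assume L_i = 3·3^i + 2·7^i for all 1 ≤ i ≤ j, where j ≥ 2.
Then L_{j+1} = 10L_j − 21L_{j−1} = 10·(3·3^j + 2·7^j) − 21·(3·3^{j−1} + 2·7^{j−1}) = 3·(10·3 − 21)3^{j−1} + 2·(10·7 − 21)7^{j−1} = 27·3^{j−1} + 98·7^{j−1} = 3·3^{j+1} + 2·7^{j+1}.
By strong induction, L_m = 3·3^m + 2·7^m for all m ≥ 1.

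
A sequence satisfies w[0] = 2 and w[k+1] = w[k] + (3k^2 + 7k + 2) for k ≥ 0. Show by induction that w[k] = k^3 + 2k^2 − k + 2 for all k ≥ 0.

Base case: w[0] = 2, and 0^3 + 2·0^2 − 0 + 2 = 2.
Assume w[j] = j^3 + 2j^2 − j + 2.
Then w[j+1] = w[j] + (3j^2 + 7j + 2) = (j^3 + 2j^2 − j + 2) + (3j^2 + 7j + 2) = j^3 + 5j^2 + 6j + 4,
and (j+1)^3 + 2·(j+1)^2 − (j+1) + 2 = j^3 + 5j^2 + 6j + 4.
Hence w[k] = k^3 + 2k^2 − k + 2 for every k ≥ 0, by induction.

w[k] = k^3 + 2k^2 − k + 2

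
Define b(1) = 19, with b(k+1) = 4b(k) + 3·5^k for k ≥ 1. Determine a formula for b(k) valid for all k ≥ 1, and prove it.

Claim: b(k) = 4^k + 3·5^k.

Base case: b(1) = 19, and 4^1 + 3·5^1 = 4 + 15 = 19.
Assume b(r) = 4^r + 3·5^r for some r ≥ 1.
Then b(r+1) = 4b(r) + 3·5^r = 4·(4^r + 3·5^r) + 3·5^r = 4^{r+1} + 12·5^r + 3·5^r = 4^{r+1} + 15·5^r = 4^{r+1} + 3·5^{r+1}.
Hence b(k) = 4^k + 3·5^k for every k ≥ 1, by induction.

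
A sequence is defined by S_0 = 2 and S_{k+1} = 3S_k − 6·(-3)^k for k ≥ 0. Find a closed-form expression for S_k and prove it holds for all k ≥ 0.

Claim: S_k = 3^k + (-3)^k.

Base case: S_0 = 2, and 3^0 + (-3)^0 = 1 + 1 = 2.
Assume S_r = 3^r + (-3)^r for some r ≥ 0.
Then S_{r+1} = 3S_r − 6·(-3)^r = 3·(3^r + (-3)^r) − 6·(-3)^r = 3^{r+1} + 3·(-3)^r − 6·(-3)^r = 3^{r+1} − 3·(-3)^r = 3^{r+1} + (-3)^{r+1}.
Hence S_k = 3^k + (-3)^k for every k ≥ 0, by induction.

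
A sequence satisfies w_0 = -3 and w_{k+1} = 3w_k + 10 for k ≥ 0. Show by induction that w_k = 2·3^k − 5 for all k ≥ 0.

Base case: w_0 = -3, and 2·3^0 − 5 = 2 − 5 = -3.
Assume w_m = 2·3^m − 5 for some m ≥ 0.
Then w_{m+1} = 3w_m + 10 = 3·(2·3^m − 5) + 10 = 6·3^m − 15 + 10 = 2·3^{m+1} − 5.
By induction, w_k = 2·3^k − 5 for all k ≥ 0.

w_k = 2·3^k − 5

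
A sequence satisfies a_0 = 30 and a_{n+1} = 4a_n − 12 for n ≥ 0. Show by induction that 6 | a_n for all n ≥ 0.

Base case: a_0 = 30 = 6·5, so 6 | a_0.
Assume 6 | a_k, so a_k = 6t for some integer t.
Then a_{k+1} = 4a_k − 12 = 4·(6t) − 12 = 6(4t − 2), so 6 | a_{k+1}.
So the property holds for k+1, and by induction 6 | a_n for all n ≥ 0.

6 | a_n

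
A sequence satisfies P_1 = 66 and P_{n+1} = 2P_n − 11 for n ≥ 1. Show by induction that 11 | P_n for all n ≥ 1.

Base case: P_1 = 66 = 11·6, so 11 | P_1.
Assume 11 | P_j, so P_j = 11t for some integer t.
Then P_{j+1} = 2P_j − 11 = 2·(11t) − 11 = 11(2t − 1), so 11 | P_{j+1}.
So the property holds for j+1, and by induction 11 | P_n for all n ≥ 1.

11 | P_n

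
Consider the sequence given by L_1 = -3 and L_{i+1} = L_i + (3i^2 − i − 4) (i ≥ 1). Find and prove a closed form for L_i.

Claim: L_i = i^3 − 2i^2 − 3i + 1.

Base case: L_1 = -3, and 1^3 − 2·1^2 − 3·1 + 1 = -3.
Assume L_r = r^3 − 2r^2 − 3r + 1.
Then L_{r+1} = L_r + (3r^2 − r − 4) = (r^3 − 2r^2 − 3r + 1) + (3r^2 − r − 4) = r^3 + r^2 − 4r − 3,
and (r+1)^3 − 2·(r+1)^2 − 3·(r+1) + 1 = r^3 + r^2 − 4r − 3.
Hence L_i = i^3 − 2i^2 − 3i + 1 for every i ≥ 1, by induction.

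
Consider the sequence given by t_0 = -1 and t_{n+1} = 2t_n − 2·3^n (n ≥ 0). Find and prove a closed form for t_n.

Claim: t_n = 2^n − 2·3^n.

Base case: t_0 = -1, and 2^0 − 2·3^0 = 1 − 2 = -1.
Assume t_m = 2^m − 2·3^m for some m ≥ 0.
Then t_{m+1} = 2t_m − 2·3^m = 2·(2^m − 2·3^m) − 2·3^m = 2^{m+1} − 4·3^m − 2·3^m = 2^{m+1} − 6·3^m = 2^{m+1} − 2·3^{m+1}.
By induction, t_n = 2^n − 2·3^n for all n ≥ 0.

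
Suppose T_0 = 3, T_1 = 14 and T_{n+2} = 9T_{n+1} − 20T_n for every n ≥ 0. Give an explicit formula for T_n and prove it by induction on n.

Claim: T_n = 2·5^n + 4^n.

Base cases: T_0 = 3 and 2·5^0 + 4^0 = 3; T_1 = 14 and 2·5^1 + 4^1 = 14.
Assume T_j = 2·5^j + 4^j for all 0 ≤ j ≤ r, where r ≥ 1.
Then T_{r+1} = 9T_r − 20T_{r−1} = 9·(2·5^r + 4^r) − 20·(2·5^{r−1} + 4^{r−1}) = 2·(9·5 − 20)5^{r−1} + (9·4 − 20)4^{r−1} = 50·5^{r−1} + 16·4^{r−1} = 2·5^{r+1} + 4^{r+1}.
So the formula holds for r+1, and by strong induction T_n = 2·5^n + 4^n for all n ≥ 0.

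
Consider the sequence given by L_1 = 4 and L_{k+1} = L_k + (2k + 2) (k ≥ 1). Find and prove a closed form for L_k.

Claim: L_k = k^2 + k + 2.

Base case: L_1 = 4, and 1^2 + 1 + 2 = 4.
Assume L_r = r^2 + r + 2.
Then L_{r+1} = L_r + (2r + 2) = (r^2 + r + 2) + (2r + 2) = r^2 + 3r + 4,
and (r+1)^2 + (r+1) + 2 = r^2 + 3r + 4.
By induction, L_k = k^2 + k + 2 for all k ≥ 1.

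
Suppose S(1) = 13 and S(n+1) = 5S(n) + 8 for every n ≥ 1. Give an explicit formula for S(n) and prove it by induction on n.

Claim: S(n) = 3·5^n − 2.

Base case: S(1) = 13, and 3·5^1 − 2 = 15 − 2 = 13.
Assume S(m) = 3·5^m − 2 for some m ≥ 1.
Then S(m+1) = 5S(m) + 8 = 5·(3·5^m − 2) + 8 = 15·5^m − 10 + 8 = 3·5^{m+1} − 2.
So the formula holds for m+1, and by induction S(n) = 3·5^n − 2 for all n ≥ 1.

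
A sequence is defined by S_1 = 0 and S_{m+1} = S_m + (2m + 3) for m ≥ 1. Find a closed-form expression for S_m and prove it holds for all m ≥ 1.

Claim: S_m = m^2 + 2m − 3.

Base case: S_1 = 0, and 1^2 + 2·1 − 3 = 0.
Assume S_r = r^2 + 2r − 3.
Then S_{r+1} = S_r + (2r + 3) = (r^2 + 2r − 3) + (2r + 3) = r^2 + 4r,
and (r+1)^2 + 2·(r+1) − 3 = r^2 + 4r.
This completes the inductive step, so S_m = m^2 + 2m − 3 for all m ≥ 1.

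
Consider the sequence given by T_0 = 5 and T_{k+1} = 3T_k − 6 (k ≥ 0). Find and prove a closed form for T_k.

Claim: T_k = 2·3^k + 3.

Base case: T_0 = 5, and 2·3^0 + 3 = 2 + 3 = 5.
Assume T_r = 2·3^r + 3 for some r ≥ 0.
Then T_{r+1} = 3T_r − 6 = 3·(2·3^r + 3) − 6 = 6·3^r + 9 − 6 = 2·3^{r+1} + 3.
So the formula holds for r+1, and by induction T_k = 2·3^k + 3 for all k ≥ 0.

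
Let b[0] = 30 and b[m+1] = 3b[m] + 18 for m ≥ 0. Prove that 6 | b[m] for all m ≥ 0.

Base case: b[0] = 30 = 6·5, so 6 | b[0].
Assume 6 | b[j], so b[j] = 6t for some integer t.
Then b[j+1] = 3b[j] + 18 = 3·(6t) + 18 = 6(3t + 3), so 6 | b[j+1].
This completes the inductive step, so 6 | b[m] for all m ≥ 0.

6 | b[m]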